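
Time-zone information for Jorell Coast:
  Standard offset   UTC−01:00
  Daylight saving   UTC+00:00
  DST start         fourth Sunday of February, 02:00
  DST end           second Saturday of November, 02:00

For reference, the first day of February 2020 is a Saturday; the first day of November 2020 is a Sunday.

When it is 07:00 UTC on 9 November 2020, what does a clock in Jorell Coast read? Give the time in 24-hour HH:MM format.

07:00

1 February 2020 is a Saturday, so the first Sunday is February 2 and the fourth is February 23.
1 November 2020 is a Sunday, so the first Saturday is November 7 and the second is November 14.
At the standard offset (UTC−01:00), 07:00 UTC − 1h = 06:00 Jorell Coast standard time.
Daylight saving runs 23 February – 14 November; the standard-time date in Jorell Coast, 9 November 2020, is inside that window, so Jorell Coast is at UTC+00:00.
07:00 UTC + 0h = 07:00 local.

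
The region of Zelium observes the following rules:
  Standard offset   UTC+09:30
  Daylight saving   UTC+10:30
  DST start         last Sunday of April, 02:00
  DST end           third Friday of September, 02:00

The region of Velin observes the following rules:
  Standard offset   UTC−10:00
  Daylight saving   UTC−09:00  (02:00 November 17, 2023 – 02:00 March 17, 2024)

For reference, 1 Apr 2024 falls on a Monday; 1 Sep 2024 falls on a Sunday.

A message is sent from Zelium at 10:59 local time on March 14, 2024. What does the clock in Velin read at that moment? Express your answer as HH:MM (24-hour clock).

16:29

1 April 2024 is a Monday, so Sundays fall on 7, 14, 21, 28; the last is April 28.
1 September 2024 is a Sunday, so the first Friday is September 6 and the third is September 20.
March 14, 2024 is outside the daylight-saving period (28 April – 20 September), so Zelium is on standard time, UTC+09:30.
10:59 Zelium − 9h30m = 01:29 UTC.
At the standard offset (UTC−10:00), 01:29 UTC − 10h = 15:29 Velin standard time (rolling into the previous day, 13 March 2024).
Daylight saving runs 17 November 2023 – 17 March 2024; the standard-time date in Velin, March 13, 2024, is inside that window, so Velin is at UTC−09:00.
01:29 UTC − 9h = 16:29 Velin (rolling into the previous day, 13 March 2024).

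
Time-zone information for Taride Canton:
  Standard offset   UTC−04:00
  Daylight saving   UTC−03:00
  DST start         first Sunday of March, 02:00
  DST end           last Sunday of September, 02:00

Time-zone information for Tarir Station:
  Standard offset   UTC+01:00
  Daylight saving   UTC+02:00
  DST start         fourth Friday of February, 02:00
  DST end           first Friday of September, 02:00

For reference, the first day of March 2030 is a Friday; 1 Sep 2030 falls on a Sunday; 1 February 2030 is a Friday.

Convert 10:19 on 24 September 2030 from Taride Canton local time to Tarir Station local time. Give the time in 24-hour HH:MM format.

14:19

1 March 2030 is a Friday, so the first Sunday is March 3.
1 September 2030 is a Sunday, so Sundays fall on 1, 8, 15, 22, 29; the last is September 29.
24 September 2030 lies within the daylight-saving period (3 March – 29 September), so Taride Canton is on daylight time, UTC−03:00.
10:19 Taride Canton + 3h = 13:19 UTC.
1 February 2030 is a Friday, so the first Friday is February 1 and the fourth is February 22.
1 September 2030 is a Sunday, so the first Friday is September 6.
At the standard offset (UTC+01:00), 13:19 UTC + 1h = 14:19 Tarir Station standard time.
The standard-time date in Tarir Station, 24 September 2030, is outside the daylight-saving period (22 February – 6 September), so Tarir Station is on standard time, UTC+01:00.
13:19 UTC + 1h = 14:19 Tarir Station.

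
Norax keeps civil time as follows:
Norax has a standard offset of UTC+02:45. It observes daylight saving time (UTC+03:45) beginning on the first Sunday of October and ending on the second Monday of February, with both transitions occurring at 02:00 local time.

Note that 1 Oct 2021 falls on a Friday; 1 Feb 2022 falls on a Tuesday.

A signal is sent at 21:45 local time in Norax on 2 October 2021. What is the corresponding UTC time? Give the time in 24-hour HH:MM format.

19:00

1 October 2021 is a Friday, so the first Sunday is October 3.
1 February 2022 is a Tuesday, so the first Monday is February 7 and the second is February 14.
2 October 2021 does not fall between 3 October 2021 and 14 February 2022, so daylight saving is not in effect and Norax is at UTC+02:45.
21:45 local − 2h45m = 19:00 UTC.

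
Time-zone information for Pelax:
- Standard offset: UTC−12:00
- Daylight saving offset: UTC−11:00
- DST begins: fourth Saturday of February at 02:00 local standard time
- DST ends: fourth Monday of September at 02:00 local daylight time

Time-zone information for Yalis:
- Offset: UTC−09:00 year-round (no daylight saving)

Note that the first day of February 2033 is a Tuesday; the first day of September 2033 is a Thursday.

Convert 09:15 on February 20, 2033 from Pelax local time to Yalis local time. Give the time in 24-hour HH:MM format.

1 February 2033 is a Tuesday, so the first Saturday is February 5 and the fourth is February 26.
1 September 2033 is a Thursday, so the first Monday is September 5 and the fourth is September 26.
February 20, 2033 does not fall between 26 February and 26 September, so daylight saving is not in effect and Pelax is at UTC−12:00.
09:15 Pelax + 12h = 21:15 UTC.
Yalis stays on UTC−09:00 all year.
21:15 UTC − 9h = 12:15 Yalis.

12:15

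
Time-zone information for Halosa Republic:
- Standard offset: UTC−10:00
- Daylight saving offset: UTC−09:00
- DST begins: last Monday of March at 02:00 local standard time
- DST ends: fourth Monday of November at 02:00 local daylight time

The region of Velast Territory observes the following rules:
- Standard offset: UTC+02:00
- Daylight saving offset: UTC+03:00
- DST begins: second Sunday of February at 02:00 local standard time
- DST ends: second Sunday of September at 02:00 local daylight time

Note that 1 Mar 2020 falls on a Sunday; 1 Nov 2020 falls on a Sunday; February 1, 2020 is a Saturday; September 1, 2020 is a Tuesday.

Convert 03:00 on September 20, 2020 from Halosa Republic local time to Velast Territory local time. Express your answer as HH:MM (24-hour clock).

1 March 2020 is a Sunday, so Mondays fall on 2, 9, 16, 23, 30; the last is March 30.
1 November 2020 is a Sunday, so the first Monday is November 2 and the fourth is November 23.
Daylight saving runs 30 March – 23 November; September 20, 2020 is inside that window, so Halosa Republic is at UTC−09:00.
03:00 Halosa Republic + 9h = 12:00 UTC.
1 February 2020 is a Saturday, so the first Sunday is February 2 and the second is February 9.
1 September 2020 is a Tuesday, so the first Sunday is September 6 and the second is September 13.
At the standard offset (UTC+02:00), 12:00 UTC + 2h = 14:00 Velast Territory standard time.
The standard-time date in Velast Territory, September 20, 2020, is outside the daylight-saving period (9 February – 13 September), so Velast Territory is on standard time, UTC+02:00.
12:00 UTC + 2h = 14:00 Velast Territory.

14:00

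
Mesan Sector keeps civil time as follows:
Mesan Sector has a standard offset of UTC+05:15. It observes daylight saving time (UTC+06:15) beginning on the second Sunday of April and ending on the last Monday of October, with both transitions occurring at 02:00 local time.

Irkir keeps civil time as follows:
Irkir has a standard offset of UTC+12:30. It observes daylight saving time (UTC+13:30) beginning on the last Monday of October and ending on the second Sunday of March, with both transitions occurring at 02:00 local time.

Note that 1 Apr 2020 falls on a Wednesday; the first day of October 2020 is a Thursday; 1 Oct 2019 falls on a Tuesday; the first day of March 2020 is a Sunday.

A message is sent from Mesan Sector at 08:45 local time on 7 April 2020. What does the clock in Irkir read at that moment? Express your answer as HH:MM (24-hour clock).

1 April 2020 is a Wednesday, so the first Sunday is April 5 and the second is April 12.
1 October 2020 is a Thursday, so Mondays fall on 5, 12, 19, 26; the last is October 26.
7 April 2020 does not fall between 12 April and 26 October, so daylight saving is not in effect and Mesan Sector is at UTC+05:15.
08:45 Mesan Sector − 5h15m = 03:30 UTC.
1 October 2019 is a Tuesday, so Mondays fall on 7, 14, 21, 28; the last is October 28.
1 March 2020 is a Sunday, so the first Sunday is March 1 and the second is March 8.
At the standard offset (UTC+12:30), 03:30 UTC + 12h30m = 16:00 Irkir standard time.
The standard-time date in Irkir, 7 April 2020, is outside the daylight-saving period (28 October 2019 – 8 March 2020), so Irkir is on standard time, UTC+12:30.
03:30 UTC + 12h30m = 16:00 Irkir.

16:00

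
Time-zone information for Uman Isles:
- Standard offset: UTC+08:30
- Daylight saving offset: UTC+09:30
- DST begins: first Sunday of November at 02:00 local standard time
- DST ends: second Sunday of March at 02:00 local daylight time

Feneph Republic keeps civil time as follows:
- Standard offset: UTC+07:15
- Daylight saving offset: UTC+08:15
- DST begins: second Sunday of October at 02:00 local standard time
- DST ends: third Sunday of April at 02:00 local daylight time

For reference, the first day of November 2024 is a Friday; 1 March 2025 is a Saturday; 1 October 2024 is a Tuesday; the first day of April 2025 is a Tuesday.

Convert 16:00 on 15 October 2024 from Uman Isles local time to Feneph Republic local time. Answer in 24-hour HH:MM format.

15:45

1 November 2024 is a Friday, so the first Sunday is November 3.
1 March 2025 is a Saturday, so the first Sunday is March 2 and the second is March 9.
15 October 2024 is outside the daylight-saving period (3 November 2024 – 9 March 2025), so Uman Isles is on standard time, UTC+08:30.
16:00 Uman Isles − 8h30m = 07:30 UTC.
1 October 2024 is a Tuesday, so the first Sunday is October 6 and the second is October 13.
1 April 2025 is a Tuesday, so the first Sunday is April 6 and the third is April 20.
At the standard offset (UTC+07:15), 07:30 UTC + 7h15m = 14:45 Feneph Republic standard time.
The standard-time date in Feneph Republic, 15 October 2024, falls between 13 October 2024 and 20 April 2025, so daylight saving is in effect and Feneph Republic is at UTC+08:15.
07:30 UTC + 8h15m = 15:45 Feneph Republic.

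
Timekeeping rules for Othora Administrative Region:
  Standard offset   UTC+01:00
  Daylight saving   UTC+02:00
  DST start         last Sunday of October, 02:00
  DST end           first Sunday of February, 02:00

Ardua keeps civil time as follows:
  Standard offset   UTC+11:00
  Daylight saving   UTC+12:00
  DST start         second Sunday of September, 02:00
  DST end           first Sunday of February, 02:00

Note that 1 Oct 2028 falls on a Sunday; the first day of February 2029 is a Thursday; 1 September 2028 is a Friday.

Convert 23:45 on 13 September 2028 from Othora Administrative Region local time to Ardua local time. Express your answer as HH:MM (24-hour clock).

1 October 2028 is a Sunday, so Sundays fall on 1, 8, 15, 22, 29; the last is October 29.
1 February 2029 is a Thursday, so the first Sunday is February 4.
Daylight saving runs 29 October 2028 – 4 February 2029; 13 September 2028 is outside that window, so Othora Administrative Region is on standard time at UTC+01:00.
23:45 Othora Administrative Region − 1h = 22:45 UTC.
1 September 2028 is a Friday, so the first Sunday is September 3 and the second is September 10.
1 February 2029 is a Thursday, so the first Sunday is February 4.
At the standard offset (UTC+11:00), 22:45 UTC + 11h = 09:45 Ardua standard time (rolling into the next day, 14 September 2028).
The standard-time date in Ardua, 14 September 2028, falls between 10 September 2028 and 4 February 2029, so daylight saving is in effect and Ardua is at UTC+12:00.
22:45 UTC + 12h = 10:45 Ardua (rolling into the next day, 14 September 2028).

10:45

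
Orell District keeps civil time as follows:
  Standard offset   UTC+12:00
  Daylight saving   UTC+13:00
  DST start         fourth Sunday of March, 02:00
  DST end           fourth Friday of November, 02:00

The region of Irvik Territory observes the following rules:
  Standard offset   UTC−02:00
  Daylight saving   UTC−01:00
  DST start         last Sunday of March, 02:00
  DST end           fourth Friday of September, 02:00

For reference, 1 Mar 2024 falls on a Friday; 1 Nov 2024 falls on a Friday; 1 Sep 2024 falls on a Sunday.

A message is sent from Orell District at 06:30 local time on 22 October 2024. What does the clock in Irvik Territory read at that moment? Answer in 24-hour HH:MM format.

1 March 2024 is a Friday, so the first Sunday is March 3 and the fourth is March 24.
1 November 2024 is a Friday, so the first Friday is November 1 and the fourth is November 22.
Daylight saving runs 24 March – 22 November; 22 October 2024 is inside that window, so Orell District is at UTC+13:00.
06:30 Orell District − 13h = 17:30 UTC (rolling into the previous day, 21 October 2024).
1 March 2024 is a Friday, so Sundays fall on 3, 10, 17, 24, 31; the last is March 31.
1 September 2024 is a Sunday, so the first Friday is September 6 and the fourth is September 27.
At the standard offset (UTC−02:00), 17:30 UTC − 2h = 15:30 Irvik Territory standard time.
Daylight saving runs 31 March – 27 September; the standard-time date in Irvik Territory, 21 October 2024, is outside that window, so Irvik Territory is on standard time at UTC−02:00.
17:30 UTC − 2h = 15:30 Irvik Territory.

15:30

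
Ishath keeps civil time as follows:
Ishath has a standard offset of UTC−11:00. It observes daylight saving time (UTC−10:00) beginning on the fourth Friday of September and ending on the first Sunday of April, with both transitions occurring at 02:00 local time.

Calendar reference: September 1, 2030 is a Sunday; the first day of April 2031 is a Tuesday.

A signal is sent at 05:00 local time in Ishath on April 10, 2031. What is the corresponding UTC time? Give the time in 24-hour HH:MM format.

16:00

1 September 2030 is a Sunday, so the first Friday is September 6 and the fourth is September 27.
1 April 2031 is a Tuesday, so the first Sunday is April 6.
Daylight saving runs 27 September 2030 – 6 April 2031; April 10, 2031 is outside that window, so Ishath is on standard time at UTC−11:00.
05:00 local + 11h = 16:00 UTC.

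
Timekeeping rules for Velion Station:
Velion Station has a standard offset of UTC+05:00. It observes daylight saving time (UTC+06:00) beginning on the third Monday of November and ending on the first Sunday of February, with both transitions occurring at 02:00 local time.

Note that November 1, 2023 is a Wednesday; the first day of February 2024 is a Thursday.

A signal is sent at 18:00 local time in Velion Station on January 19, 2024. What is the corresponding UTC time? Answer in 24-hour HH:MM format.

1 November 2023 is a Wednesday, so the first Monday is November 6 and the third is November 20.
1 February 2024 is a Thursday, so the first Sunday is February 4.
January 19, 2024 lies within the daylight-saving period (20 November 2023 – 4 February 2024), so Velion Station is on daylight time, UTC+06:00.
18:00 local − 6h = 12:00 UTC.

12:00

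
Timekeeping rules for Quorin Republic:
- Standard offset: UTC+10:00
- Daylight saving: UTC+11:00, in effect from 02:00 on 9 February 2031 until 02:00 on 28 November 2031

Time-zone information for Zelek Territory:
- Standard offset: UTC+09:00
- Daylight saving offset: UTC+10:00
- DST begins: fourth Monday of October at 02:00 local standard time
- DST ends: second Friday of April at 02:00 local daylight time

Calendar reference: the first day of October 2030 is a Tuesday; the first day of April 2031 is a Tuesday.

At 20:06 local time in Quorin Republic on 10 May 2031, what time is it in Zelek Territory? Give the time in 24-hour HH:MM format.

Daylight saving runs 9 February – 28 November; 10 May 2031 is inside that window, so Quorin Republic is at UTC+11:00.
20:06 Quorin Republic − 11h = 09:06 UTC.
1 October 2030 is a Tuesday, so the first Monday is October 7 and the fourth is October 28.
1 April 2031 is a Tuesday, so the first Friday is April 4 and the second is April 11.
At the standard offset (UTC+09:00), 09:06 UTC + 9h = 18:06 Zelek Territory standard time.
The standard-time date in Zelek Territory, 10 May 2031, does not fall between 28 October 2030 and 11 April 2031, so daylight saving is not in effect and Zelek Territory is at UTC+09:00.
09:06 UTC + 9h = 18:06 Zelek Territory.

18:06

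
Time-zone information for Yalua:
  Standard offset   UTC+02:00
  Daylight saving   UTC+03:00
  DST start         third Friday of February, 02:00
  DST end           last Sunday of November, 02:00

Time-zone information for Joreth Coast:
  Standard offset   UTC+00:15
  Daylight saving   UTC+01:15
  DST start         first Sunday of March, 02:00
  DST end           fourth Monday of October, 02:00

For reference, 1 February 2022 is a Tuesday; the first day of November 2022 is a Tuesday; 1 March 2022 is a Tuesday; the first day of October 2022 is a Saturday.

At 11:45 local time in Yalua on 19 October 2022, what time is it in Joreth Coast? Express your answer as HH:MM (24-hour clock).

10:00

1 February 2022 is a Tuesday, so the first Friday is February 4 and the third is February 18.
1 November 2022 is a Tuesday, so Sundays fall on 6, 13, 20, 27; the last is November 27.
19 October 2022 lies within the daylight-saving period (18 February – 27 November), so Yalua is on daylight time, UTC+03:00.
11:45 Yalua − 3h = 08:45 UTC.
1 March 2022 is a Tuesday, so the first Sunday is March 6.
1 October 2022 is a Saturday, so the first Monday is October 3 and the fourth is October 24.
At the standard offset (UTC+00:15), 08:45 UTC + 0h15m = 09:00 Joreth Coast standard time.
Daylight saving runs 6 March – 24 October; the standard-time date in Joreth Coast, 19 October 2022, is inside that window, so Joreth Coast is at UTC+01:15.
08:45 UTC + 1h15m = 10:00 Joreth Coast.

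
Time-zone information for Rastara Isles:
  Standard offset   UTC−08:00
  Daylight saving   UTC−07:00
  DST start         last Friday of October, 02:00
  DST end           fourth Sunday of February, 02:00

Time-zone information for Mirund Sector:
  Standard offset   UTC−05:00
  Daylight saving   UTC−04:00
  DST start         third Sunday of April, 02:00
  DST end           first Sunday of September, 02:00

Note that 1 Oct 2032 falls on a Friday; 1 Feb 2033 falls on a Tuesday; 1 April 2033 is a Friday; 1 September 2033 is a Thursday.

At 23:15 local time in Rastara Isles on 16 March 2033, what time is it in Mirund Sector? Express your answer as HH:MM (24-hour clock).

1 October 2032 is a Friday, so Fridays fall on 1, 8, 15, 22, 29; the last is October 29.
1 February 2033 is a Tuesday, so the first Sunday is February 6 and the fourth is February 27.
Daylight saving runs 29 October 2032 – 27 February 2033; 16 March 2033 is outside that window, so Rastara Isles is on standard time at UTC−08:00.
23:15 Rastara Isles + 8h = 07:15 UTC (rolling into the next day, 17 March 2033).
1 April 2033 is a Friday, so the first Sunday is April 3 and the third is April 17.
1 September 2033 is a Thursday, so the first Sunday is September 4.
At the standard offset (UTC−05:00), 07:15 UTC − 5h = 02:15 Mirund Sector standard time.
The standard-time date in Mirund Sector, 17 March 2033, is outside the daylight-saving period (17 April – 4 September), so Mirund Sector is on standard time, UTC−05:00.
07:15 UTC − 5h = 02:15 Mirund Sector.

02:15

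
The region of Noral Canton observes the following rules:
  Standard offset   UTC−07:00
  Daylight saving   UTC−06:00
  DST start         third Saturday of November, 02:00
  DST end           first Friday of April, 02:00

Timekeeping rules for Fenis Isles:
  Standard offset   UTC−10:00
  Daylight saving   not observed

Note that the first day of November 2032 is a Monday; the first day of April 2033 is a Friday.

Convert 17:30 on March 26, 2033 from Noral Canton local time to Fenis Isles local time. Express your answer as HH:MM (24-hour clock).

1 November 2032 is a Monday, so the first Saturday is November 6 and the third is November 20.
1 April 2033 is a Friday, so the first Friday is April 1.
March 26, 2033 falls between 20 November 2032 and 1 April 2033, so daylight saving is in effect and Noral Canton is at UTC−06:00.
17:30 Noral Canton + 6h = 23:30 UTC.
Fenis Isles stays on UTC−10:00 all year.
23:30 UTC − 10h = 13:30 Fenis Isles.

13:30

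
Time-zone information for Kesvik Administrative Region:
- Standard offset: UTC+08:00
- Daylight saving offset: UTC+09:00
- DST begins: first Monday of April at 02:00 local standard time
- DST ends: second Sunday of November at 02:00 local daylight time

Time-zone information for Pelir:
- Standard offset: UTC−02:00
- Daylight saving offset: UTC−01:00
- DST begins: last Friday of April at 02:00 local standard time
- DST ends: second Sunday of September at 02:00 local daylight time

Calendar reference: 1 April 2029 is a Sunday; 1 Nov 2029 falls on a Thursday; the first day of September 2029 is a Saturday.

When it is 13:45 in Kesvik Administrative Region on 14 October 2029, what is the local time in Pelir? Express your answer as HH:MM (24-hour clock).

1 April 2029 is a Sunday, so the first Monday is April 2.
1 November 2029 is a Thursday, so the first Sunday is November 4 and the second is November 11.
Daylight saving runs 2 April – 11 November; 14 October 2029 is inside that window, so Kesvik Administrative Region is at UTC+09:00.
13:45 Kesvik Administrative Region − 9h = 04:45 UTC.
1 April 2029 is a Sunday, so Fridays fall on 6, 13, 20, 27; the last is April 27.
1 September 2029 is a Saturday, so the first Sunday is September 2 and the second is September 9.
At the standard offset (UTC−02:00), 04:45 UTC − 2h = 02:45 Pelir standard time.
The standard-time date in Pelir, 14 October 2029, is outside the daylight-saving period (27 April – 9 September), so Pelir is on standard time, UTC−02:00.
04:45 UTC − 2h = 02:45 Pelir.

02:45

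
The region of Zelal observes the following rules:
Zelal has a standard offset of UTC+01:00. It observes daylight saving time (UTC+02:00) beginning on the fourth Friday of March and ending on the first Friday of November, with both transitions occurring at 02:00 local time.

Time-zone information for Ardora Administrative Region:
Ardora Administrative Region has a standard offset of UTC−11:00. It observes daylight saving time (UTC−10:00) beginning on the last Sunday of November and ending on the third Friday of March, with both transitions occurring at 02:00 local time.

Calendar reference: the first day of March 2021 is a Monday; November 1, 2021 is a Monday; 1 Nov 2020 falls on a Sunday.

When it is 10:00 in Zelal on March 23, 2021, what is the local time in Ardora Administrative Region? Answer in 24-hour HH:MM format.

22:00

1 March 2021 is a Monday, so the first Friday is March 5 and the fourth is March 26.
1 November 2021 is a Monday, so the first Friday is November 5.
March 23, 2021 is outside the daylight-saving period (26 March – 5 November), so Zelal is on standard time, UTC+01:00.
10:00 Zelal − 1h = 09:00 UTC.
1 November 2020 is a Sunday, so Sundays fall on 1, 8, 15, 22, 29; the last is November 29.
1 March 2021 is a Monday, so the first Friday is March 5 and the third is March 19.
At the standard offset (UTC−11:00), 09:00 UTC − 11h = 22:00 Ardora Administrative Region standard time (rolling into the previous day, 22 March 2021).
Daylight saving runs 29 November 2020 – 19 March 2021; the standard-time date in Ardora Administrative Region, March 22, 2021, is outside that window, so Ardora Administrative Region is on standard time at UTC−11:00.
09:00 UTC − 11h = 22:00 Ardora Administrative Region (rolling into the previous day, 22 March 2021).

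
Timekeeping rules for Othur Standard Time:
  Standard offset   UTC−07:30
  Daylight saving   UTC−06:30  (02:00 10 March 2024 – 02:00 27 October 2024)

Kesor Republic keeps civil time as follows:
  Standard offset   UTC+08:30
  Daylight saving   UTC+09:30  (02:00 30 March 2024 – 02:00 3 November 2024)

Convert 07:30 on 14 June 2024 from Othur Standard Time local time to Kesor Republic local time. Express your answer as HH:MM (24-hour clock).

23:30

14 June 2024 lies within the daylight-saving period (10 March – 27 October), so Othur Standard Time is on daylight time, UTC−06:30.
07:30 Othur Standard Time + 6h30m = 14:00 UTC.
At the standard offset (UTC+08:30), 14:00 UTC + 8h30m = 22:30 Kesor Republic standard time.
The standard-time date in Kesor Republic, 14 June 2024, lies within the daylight-saving period (30 March – 3 November), so Kesor Republic is on daylight time, UTC+09:30.
14:00 UTC + 9h30m = 23:30 Kesor Republic.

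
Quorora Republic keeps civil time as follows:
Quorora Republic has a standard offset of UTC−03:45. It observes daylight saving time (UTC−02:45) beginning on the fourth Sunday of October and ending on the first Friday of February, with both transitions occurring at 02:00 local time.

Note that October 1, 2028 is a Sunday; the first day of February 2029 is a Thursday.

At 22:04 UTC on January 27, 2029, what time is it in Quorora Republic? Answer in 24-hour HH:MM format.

1 October 2028 is a Sunday, so the first Sunday is October 1 and the fourth is October 22.
1 February 2029 is a Thursday, so the first Friday is February 2.
At the standard offset (UTC−03:45), 22:04 UTC − 3h45m = 18:19 Quorora Republic standard time.
Daylight saving runs 22 October 2028 – 2 February 2029; the standard-time date in Quorora Republic, January 27, 2029, is inside that window, so Quorora Republic is at UTC−02:45.
22:04 UTC − 2h45m = 19:19 local.

19:19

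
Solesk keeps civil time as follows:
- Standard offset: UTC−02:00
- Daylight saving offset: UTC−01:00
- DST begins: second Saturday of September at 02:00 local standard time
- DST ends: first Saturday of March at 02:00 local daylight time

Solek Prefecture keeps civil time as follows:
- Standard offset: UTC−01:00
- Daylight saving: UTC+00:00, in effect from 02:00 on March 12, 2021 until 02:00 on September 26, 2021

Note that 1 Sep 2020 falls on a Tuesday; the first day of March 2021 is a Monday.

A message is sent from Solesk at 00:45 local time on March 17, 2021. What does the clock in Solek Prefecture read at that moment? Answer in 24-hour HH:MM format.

02:45

1 September 2020 is a Tuesday, so the first Saturday is September 5 and the second is September 12.
1 March 2021 is a Monday, so the first Saturday is March 6.
March 17, 2021 is outside the daylight-saving period (12 September 2020 – 6 March 2021), so Solesk is on standard time, UTC−02:00.
00:45 Solesk + 2h = 02:45 UTC.
At the standard offset (UTC−01:00), 02:45 UTC − 1h = 01:45 Solek Prefecture standard time.
Daylight saving runs 12 March – 26 September; the standard-time date in Solek Prefecture, March 17, 2021, is inside that window, so Solek Prefecture is at UTC+00:00.
02:45 UTC + 0h = 02:45 Solek Prefecture.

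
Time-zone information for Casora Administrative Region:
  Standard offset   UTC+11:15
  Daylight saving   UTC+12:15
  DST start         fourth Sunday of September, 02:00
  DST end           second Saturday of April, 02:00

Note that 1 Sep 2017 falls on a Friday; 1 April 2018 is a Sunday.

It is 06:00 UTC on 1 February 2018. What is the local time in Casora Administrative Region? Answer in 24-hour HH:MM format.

18:15

1 September 2017 is a Friday, so the first Sunday is September 3 and the fourth is September 24.
1 April 2018 is a Sunday, so the first Saturday is April 7 and the second is April 14.
At the standard offset (UTC+11:15), 06:00 UTC + 11h15m = 17:15 Casora Administrative Region standard time.
The standard-time date in Casora Administrative Region, 1 February 2018, falls between 24 September 2017 and 14 April 2018, so daylight saving is in effect and Casora Administrative Region is at UTC+12:15.
06:00 UTC + 12h15m = 18:15 local.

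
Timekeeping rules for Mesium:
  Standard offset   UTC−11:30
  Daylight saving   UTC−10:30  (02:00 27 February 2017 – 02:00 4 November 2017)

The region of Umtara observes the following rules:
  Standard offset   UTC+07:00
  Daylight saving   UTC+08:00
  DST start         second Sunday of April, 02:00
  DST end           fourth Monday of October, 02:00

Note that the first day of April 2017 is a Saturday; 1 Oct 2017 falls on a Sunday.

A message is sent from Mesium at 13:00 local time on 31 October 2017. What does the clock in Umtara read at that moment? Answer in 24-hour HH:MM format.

31 October 2017 lies within the daylight-saving period (27 February – 4 November), so Mesium is on daylight time, UTC−10:30.
13:00 Mesium + 10h30m = 23:30 UTC.
1 April 2017 is a Saturday, so the first Sunday is April 2 and the second is April 9.
1 October 2017 is a Sunday, so the first Monday is October 2 and the fourth is October 23.
At the standard offset (UTC+07:00), 23:30 UTC + 7h = 06:30 Umtara standard time (rolling into the next day, 1 November 2017).
The standard-time date in Umtara, 1 November 2017, does not fall between 9 April and 23 October, so daylight saving is not in effect and Umtara is at UTC+07:00.
23:30 UTC + 7h = 06:30 Umtara (rolling into the next day, 1 November 2017).

06:30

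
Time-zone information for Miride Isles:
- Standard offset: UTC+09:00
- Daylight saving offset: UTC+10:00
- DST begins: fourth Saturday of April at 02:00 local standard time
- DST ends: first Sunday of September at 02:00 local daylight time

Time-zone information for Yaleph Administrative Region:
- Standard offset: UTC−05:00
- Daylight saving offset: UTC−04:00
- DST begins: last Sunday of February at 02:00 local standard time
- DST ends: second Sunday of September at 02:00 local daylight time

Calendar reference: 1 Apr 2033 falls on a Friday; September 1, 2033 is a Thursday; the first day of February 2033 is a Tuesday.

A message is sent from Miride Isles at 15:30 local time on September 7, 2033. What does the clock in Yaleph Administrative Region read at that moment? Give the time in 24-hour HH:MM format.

02:30

1 April 2033 is a Friday, so the first Saturday is April 2 and the fourth is April 23.
1 September 2033 is a Thursday, so the first Sunday is September 4.
September 7, 2033 is outside the daylight-saving period (23 April – 4 September), so Miride Isles is on standard time, UTC+09:00.
15:30 Miride Isles − 9h = 06:30 UTC.
1 February 2033 is a Tuesday, so Sundays fall on 6, 13, 20, 27; the last is February 27.
1 September 2033 is a Thursday, so the first Sunday is September 4 and the second is September 11.
At the standard offset (UTC−05:00), 06:30 UTC − 5h = 01:30 Yaleph Administrative Region standard time.
The standard-time date in Yaleph Administrative Region, September 7, 2033, falls between 27 February and 11 September, so daylight saving is in effect and Yaleph Administrative Region is at UTC−04:00.
06:30 UTC − 4h = 02:30 Yaleph Administrative Region.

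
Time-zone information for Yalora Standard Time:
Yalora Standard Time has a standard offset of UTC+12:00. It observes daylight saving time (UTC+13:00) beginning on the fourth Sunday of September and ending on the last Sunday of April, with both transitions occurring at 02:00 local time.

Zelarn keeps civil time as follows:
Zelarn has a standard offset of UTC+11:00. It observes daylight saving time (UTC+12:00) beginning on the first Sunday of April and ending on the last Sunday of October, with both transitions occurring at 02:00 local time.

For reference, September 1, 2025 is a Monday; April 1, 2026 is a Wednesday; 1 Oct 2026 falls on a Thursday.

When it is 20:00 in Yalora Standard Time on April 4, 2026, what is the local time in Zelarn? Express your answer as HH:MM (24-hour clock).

18:00

1 September 2025 is a Monday, so the first Sunday is September 7 and the fourth is September 28.
1 April 2026 is a Wednesday, so Sundays fall on 5, 12, 19, 26; the last is April 26.
April 4, 2026 falls between 28 September 2025 and 26 April 2026, so daylight saving is in effect and Yalora Standard Time is at UTC+13:00.
20:00 Yalora Standard Time − 13h = 07:00 UTC.
1 April 2026 is a Wednesday, so the first Sunday is April 5.
1 October 2026 is a Thursday, so Sundays fall on 4, 11, 18, 25; the last is October 25.
At the standard offset (UTC+11:00), 07:00 UTC + 11h = 18:00 Zelarn standard time.
Daylight saving runs 5 April – 25 October; the standard-time date in Zelarn, April 4, 2026, is outside that window, so Zelarn is on standard time at UTC+11:00.
07:00 UTC + 11h = 18:00 Zelarn.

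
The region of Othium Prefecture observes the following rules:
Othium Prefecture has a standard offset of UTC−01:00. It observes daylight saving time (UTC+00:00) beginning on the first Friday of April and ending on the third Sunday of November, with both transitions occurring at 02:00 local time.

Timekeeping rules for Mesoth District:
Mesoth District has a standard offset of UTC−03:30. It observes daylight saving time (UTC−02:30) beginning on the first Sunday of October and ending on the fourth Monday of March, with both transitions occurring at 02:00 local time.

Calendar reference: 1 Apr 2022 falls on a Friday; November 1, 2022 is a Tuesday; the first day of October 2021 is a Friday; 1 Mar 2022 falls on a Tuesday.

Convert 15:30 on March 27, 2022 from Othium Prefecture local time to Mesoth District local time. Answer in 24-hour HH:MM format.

14:00

1 April 2022 is a Friday, so the first Friday is April 1.
1 November 2022 is a Tuesday, so the first Sunday is November 6 and the third is November 20.
Daylight saving runs 1 April – 20 November; March 27, 2022 is outside that window, so Othium Prefecture is on standard time at UTC−01:00.
15:30 Othium Prefecture + 1h = 16:30 UTC.
1 October 2021 is a Friday, so the first Sunday is October 3.
1 March 2022 is a Tuesday, so the first Monday is March 7 and the fourth is March 28.
At the standard offset (UTC−03:30), 16:30 UTC − 3h30m = 13:00 Mesoth District standard time.
The standard-time date in Mesoth District, March 27, 2022, falls between 3 October 2021 and 28 March 2022, so daylight saving is in effect and Mesoth District is at UTC−02:30.
16:30 UTC − 2h30m = 14:00 Mesoth District.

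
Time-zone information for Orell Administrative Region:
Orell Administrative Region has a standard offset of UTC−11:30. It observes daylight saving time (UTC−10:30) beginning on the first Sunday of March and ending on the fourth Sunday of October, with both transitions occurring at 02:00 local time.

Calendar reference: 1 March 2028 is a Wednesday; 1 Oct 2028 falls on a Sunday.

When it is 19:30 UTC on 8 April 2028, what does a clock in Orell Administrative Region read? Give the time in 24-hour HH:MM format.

09:00

1 March 2028 is a Wednesday, so the first Sunday is March 5.
1 October 2028 is a Sunday, so the first Sunday is October 1 and the fourth is October 22.
At the standard offset (UTC−11:30), 19:30 UTC − 11h30m = 08:00 Orell Administrative Region standard time.
The standard-time date in Orell Administrative Region, 8 April 2028, lies within the daylight-saving period (5 March – 22 October), so Orell Administrative Region is on daylight time, UTC−10:30.
19:30 UTC − 10h30m = 09:00 local.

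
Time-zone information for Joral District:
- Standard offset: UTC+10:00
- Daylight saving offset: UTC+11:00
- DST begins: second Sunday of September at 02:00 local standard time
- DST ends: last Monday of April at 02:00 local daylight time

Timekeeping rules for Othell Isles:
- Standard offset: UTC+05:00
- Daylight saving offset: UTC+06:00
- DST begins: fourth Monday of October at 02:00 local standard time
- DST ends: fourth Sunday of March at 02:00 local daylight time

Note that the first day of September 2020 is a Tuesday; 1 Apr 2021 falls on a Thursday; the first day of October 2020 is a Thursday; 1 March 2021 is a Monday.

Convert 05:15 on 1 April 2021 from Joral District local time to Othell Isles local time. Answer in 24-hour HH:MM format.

23:15

1 September 2020 is a Tuesday, so the first Sunday is September 6 and the second is September 13.
1 April 2021 is a Thursday, so Mondays fall on 5, 12, 19, 26; the last is April 26.
1 April 2021 falls between 13 September 2020 and 26 April 2021, so daylight saving is in effect and Joral District is at UTC+11:00.
05:15 Joral District − 11h = 18:15 UTC (rolling into the previous day, 31 March 2021).
1 October 2020 is a Thursday, so the first Monday is October 5 and the fourth is October 26.
1 March 2021 is a Monday, so the first Sunday is March 7 and the fourth is March 28.
At the standard offset (UTC+05:00), 18:15 UTC + 5h = 23:15 Othell Isles standard time.
The standard-time date in Othell Isles, 31 March 2021, is outside the daylight-saving period (26 October 2020 – 28 March 2021), so Othell Isles is on standard time, UTC+05:00.
18:15 UTC + 5h = 23:15 Othell Isles.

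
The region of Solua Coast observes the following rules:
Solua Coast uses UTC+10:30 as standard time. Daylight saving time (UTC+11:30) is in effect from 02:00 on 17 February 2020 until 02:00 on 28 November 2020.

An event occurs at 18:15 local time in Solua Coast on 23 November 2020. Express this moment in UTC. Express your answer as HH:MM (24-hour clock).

06:45

23 November 2020 lies within the daylight-saving period (17 February – 28 November), so Solua Coast is on daylight time, UTC+11:30.
18:15 local − 11h30m = 06:45 UTC.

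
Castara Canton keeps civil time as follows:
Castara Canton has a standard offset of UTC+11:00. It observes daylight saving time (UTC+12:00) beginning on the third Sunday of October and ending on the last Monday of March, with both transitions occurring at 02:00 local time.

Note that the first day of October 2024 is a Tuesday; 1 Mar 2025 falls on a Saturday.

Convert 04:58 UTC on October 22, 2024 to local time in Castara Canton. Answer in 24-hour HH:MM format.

16:58

1 October 2024 is a Tuesday, so the first Sunday is October 6 and the third is October 20.
1 March 2025 is a Saturday, so Mondays fall on 3, 10, 17, 24, 31; the last is March 31.
At the standard offset (UTC+11:00), 04:58 UTC + 11h = 15:58 Castara Canton standard time.
The standard-time date in Castara Canton, October 22, 2024, lies within the daylight-saving period (20 October 2024 – 31 March 2025), so Castara Canton is on daylight time, UTC+12:00.
04:58 UTC + 12h = 16:58 local.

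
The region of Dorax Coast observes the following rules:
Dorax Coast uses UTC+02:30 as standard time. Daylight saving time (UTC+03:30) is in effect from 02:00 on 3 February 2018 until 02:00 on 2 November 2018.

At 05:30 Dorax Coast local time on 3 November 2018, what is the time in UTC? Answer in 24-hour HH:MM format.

Daylight saving runs 3 February – 2 November; 3 November 2018 is outside that window, so Dorax Coast is on standard time at UTC+02:30.
05:30 local − 2h30m = 03:00 UTC.

03:00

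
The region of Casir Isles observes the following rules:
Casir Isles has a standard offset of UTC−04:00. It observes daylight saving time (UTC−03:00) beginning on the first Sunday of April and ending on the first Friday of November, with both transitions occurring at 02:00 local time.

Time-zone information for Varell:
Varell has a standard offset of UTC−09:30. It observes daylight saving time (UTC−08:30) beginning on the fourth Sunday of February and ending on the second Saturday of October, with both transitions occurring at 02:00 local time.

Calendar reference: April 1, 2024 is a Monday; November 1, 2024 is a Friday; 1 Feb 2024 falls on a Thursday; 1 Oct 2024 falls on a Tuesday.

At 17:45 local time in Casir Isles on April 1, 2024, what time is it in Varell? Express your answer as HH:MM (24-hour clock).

1 April 2024 is a Monday, so the first Sunday is April 7.
1 November 2024 is a Friday, so the first Friday is November 1.
Daylight saving runs 7 April – 1 November; April 1, 2024 is outside that window, so Casir Isles is on standard time at UTC−04:00.
17:45 Casir Isles + 4h = 21:45 UTC.
1 February 2024 is a Thursday, so the first Sunday is February 4 and the fourth is February 25.
1 October 2024 is a Tuesday, so the first Saturday is October 5 and the second is October 12.
At the standard offset (UTC−09:30), 21:45 UTC − 9h30m = 12:15 Varell standard time.
The standard-time date in Varell, April 1, 2024, falls between 25 February and 12 October, so daylight saving is in effect and Varell is at UTC−08:30.
21:45 UTC − 8h30m = 13:15 Varell.

13:15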